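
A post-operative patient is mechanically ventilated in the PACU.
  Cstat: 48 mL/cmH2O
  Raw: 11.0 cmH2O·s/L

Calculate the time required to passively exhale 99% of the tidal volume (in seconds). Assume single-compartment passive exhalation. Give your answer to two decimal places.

τ = R × C = 11.0 × 48 mL/cmH2O = 11.0 × 0.048 L/cmH2O = 0.528 s.
Exhaled fraction f = 1 − e^(−t/τ) → t = −τ·ln(1 − f) = −0.528·ln(0.01) = 2.432 s.

2.43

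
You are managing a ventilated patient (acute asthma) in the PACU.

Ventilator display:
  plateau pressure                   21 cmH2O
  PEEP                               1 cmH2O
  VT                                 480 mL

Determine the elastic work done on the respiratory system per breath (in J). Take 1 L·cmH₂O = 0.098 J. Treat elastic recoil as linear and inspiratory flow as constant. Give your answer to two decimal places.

0.47

Elastic work ≈ ½ × (Pplat − PEEP) × Vt = 0.5 × (21 − 1) × 0.480 L = 0.5 × 20.0 × 0.480 = 4.8 L·cmH2O.
× 0.098 J/(L·cmH2O) → 0.4704 J.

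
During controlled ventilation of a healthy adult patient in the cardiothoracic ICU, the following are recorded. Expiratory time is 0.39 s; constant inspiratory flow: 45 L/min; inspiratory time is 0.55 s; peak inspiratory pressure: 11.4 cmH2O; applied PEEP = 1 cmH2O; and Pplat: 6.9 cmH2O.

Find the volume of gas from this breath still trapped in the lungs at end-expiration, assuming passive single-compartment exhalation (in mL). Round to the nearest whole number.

Flow: 45 L/min ÷ 60 = 0.75 L/s.
Vt = flow × Ti = 0.75 L/s × 0.55 s × 1000 mL/L = 412.5 mL.
R = (PIP − Pplat)/V̇ = (11.4 − 6.9) / 0.75 = 4.5/0.75 = 6.0 cmH2O·s/L.
C = Vt/(Pplat − PEEP) = 412.5 / (6.9 − 1) = 412.5/5.9 = 69.915 mL/cmH2O.
τ = R × C = 6.0 × 0.06992 L/cmH2O = 0.4195 s.
Fraction remaining = e^(−Te/τ) = e^(−0.39/0.4195) = 0.3947.
Trapped volume = 412.5 × 0.3947 = 162.81 mL.

163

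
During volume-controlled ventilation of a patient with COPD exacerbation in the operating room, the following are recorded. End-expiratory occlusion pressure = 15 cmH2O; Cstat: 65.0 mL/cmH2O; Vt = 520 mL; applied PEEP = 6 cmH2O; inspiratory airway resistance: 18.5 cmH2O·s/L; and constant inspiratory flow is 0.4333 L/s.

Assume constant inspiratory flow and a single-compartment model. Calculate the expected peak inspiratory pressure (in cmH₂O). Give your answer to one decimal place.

Total PEEP = 15 cmH2O (set 6 + intrinsic 9); this is the baseline alveolar pressure.
Equation of motion (constant flow): PIP = Vt/C + R·V̇ + PEEP.
PIP = 520/65.0 + 18.5×0.4333 + 15 = 8.0 + 8.016 + 15 = 31.016 cmH2O.

31.0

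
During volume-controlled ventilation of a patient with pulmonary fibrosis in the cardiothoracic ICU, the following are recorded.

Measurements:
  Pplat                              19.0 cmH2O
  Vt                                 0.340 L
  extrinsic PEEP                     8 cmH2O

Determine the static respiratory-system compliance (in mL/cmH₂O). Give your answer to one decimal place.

Cstat = Vt / (Pplat − PEEP) = 340 / (19.0 − 8) = 340 / 11.0 = 30.909 mL/cmH2O.

30.9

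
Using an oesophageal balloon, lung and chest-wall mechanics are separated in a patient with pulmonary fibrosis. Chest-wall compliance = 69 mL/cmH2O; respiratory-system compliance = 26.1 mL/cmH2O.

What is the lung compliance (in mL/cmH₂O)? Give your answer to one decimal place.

42.0

1/CL = 1/Crs − 1/Ccw.
1/CL = 1/26.1 − 1/69 = 0.02382.
CL = 41.982 mL/cmH2O.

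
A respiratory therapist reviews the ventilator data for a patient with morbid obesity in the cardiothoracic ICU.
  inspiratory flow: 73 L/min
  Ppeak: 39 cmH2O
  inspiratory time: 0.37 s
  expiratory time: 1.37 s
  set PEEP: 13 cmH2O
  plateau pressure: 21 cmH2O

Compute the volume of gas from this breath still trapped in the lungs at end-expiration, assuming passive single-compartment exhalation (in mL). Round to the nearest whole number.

Flow: 73 L/min ÷ 60 = 1.2167 L/s.
Vt = flow × Ti = 1.2167 L/s × 0.37 s × 1000 mL/L = 450.18 mL.
R = (PIP − Pplat)/V̇ = (39 − 21) / 1.2167 = 18.0/1.2167 = 14.794 cmH2O·s/L.
C = Vt/(Pplat − PEEP) = 450.18 / (21 − 13) = 450.18/8.0 = 56.273 mL/cmH2O.
τ = R × C = 14.794 × 0.05627 L/cmH2O = 0.8325 s.
Fraction remaining = e^(−Te/τ) = e^(−1.37/0.8325) = 0.1929.
Trapped volume = 450.18 × 0.1929 = 86.84 mL.

87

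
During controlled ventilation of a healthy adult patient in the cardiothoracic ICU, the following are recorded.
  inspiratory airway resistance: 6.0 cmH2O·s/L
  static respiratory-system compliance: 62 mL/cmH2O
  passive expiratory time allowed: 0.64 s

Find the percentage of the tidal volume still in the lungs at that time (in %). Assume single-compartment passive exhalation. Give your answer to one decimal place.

17.9

τ = R × C = 6.0 × 62 mL/cmH2O = 6.0 × 0.062 L/cmH2O = 0.372 s.
Passive exhalation: V(t)/V₀ = e^(−t/τ) = e^(−0.64/0.372) = 0.179.
Fraction remaining = 0.179 → 17.9%.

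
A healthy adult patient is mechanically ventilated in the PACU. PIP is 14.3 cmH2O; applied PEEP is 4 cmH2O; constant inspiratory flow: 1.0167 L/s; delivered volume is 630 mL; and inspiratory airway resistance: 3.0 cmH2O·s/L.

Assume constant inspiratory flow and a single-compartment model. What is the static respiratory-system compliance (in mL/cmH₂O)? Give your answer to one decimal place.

86.9

Equation of motion (constant flow): PIP = Vt/C + R·V̇ + PEEP.
Vt/C = PIP − R·V̇ − PEEP = 14.3 − 3.0×1.0167 − 4 = 14.3 − 3.05 − 4 = 7.25 cmH2O.
C = Vt / 7.25 = 630 / 7.25 = 86.897 mL/cmH2O.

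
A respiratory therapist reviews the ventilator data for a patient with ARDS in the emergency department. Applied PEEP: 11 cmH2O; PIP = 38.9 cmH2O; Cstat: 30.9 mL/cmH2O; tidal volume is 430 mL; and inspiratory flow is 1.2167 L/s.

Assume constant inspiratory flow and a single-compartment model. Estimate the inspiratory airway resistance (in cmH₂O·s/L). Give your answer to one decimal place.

11.5

Equation of motion (constant flow): PIP = Vt/C + R·V̇ + PEEP.
R·V̇ = PIP − Vt/C − PEEP = 38.9 − 430/30.9 − 11 = 38.9 − 13.916 − 11 = 13.984 cmH2O.
R = 13.984 / 1.2167 = 11.493 cmH2O·s/L.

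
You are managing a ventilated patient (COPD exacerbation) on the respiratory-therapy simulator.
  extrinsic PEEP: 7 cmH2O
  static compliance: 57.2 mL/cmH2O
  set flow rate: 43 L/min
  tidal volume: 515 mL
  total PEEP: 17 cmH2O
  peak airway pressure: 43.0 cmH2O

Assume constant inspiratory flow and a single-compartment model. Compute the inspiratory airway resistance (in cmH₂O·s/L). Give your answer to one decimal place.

23.7

Flow: 43 L/min ÷ 60 = 0.7167 L/s.
Total PEEP = 17 cmH2O (set 7 + intrinsic 10); this is the baseline alveolar pressure.
Equation of motion (constant flow): PIP = Vt/C + R·V̇ + PEEP.
R·V̇ = PIP − Vt/C − PEEP = 43.0 − 515/57.2 − 17 = 43.0 − 9.003 − 17 = 16.997 cmH2O.
R = 16.997 / 0.7167 = 23.716 cmH2O·s/L.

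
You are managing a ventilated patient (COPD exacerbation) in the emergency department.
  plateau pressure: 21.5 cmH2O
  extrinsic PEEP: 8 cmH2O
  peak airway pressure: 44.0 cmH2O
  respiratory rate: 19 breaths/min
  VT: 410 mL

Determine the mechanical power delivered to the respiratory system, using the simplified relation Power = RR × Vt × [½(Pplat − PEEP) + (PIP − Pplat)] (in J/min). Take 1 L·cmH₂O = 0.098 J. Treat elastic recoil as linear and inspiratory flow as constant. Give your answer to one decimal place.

Per-breath work = Vt × [½(Pplat−PEEP) + (PIP−Pplat)] = 0.410 × [0.5×13.5 + 22.5] = 0.410 × 29.25 = 11.993 L·cmH2O.
Power = 19 × 11.993 = 227.87 L·cmH2O/min.
× 0.098 J/(L·cmH2O) → 22.331 J/min.

22.3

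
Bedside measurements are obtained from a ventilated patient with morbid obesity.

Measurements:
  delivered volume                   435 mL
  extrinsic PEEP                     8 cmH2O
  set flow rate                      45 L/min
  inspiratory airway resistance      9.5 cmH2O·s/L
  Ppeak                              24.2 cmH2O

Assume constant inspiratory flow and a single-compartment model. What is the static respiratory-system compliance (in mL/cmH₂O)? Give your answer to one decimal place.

47.9

Flow: 45 L/min ÷ 60 = 0.75 L/s.
Equation of motion (constant flow): PIP = Vt/C + R·V̇ + PEEP.
Vt/C = PIP − R·V̇ − PEEP = 24.2 − 9.5×0.75 − 8 = 24.2 − 7.125 − 8 = 9.075 cmH2O.
C = Vt / 9.075 = 435 / 9.075 = 47.934 mL/cmH2O.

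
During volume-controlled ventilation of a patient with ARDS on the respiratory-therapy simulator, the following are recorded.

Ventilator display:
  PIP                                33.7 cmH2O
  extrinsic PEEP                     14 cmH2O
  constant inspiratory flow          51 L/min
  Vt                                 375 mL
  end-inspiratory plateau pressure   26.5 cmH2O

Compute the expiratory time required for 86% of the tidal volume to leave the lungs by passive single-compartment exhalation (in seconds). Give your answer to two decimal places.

Flow: 51 L/min ÷ 60 = 0.85 L/s.
R = (PIP − Pplat)/V̇ = (33.7 − 26.5) / 0.85 = 7.2/0.85 = 8.471 cmH2O·s/L.
C = Vt/(Pplat − PEEP) = 375.0 / (26.5 − 14) = 375.0/12.5 = 30.0 mL/cmH2O.
τ = R × C = 8.471 × 0.03 L/cmH2O = 0.2541 s.
t = −τ·ln(1 − 0.86) = −0.2541·ln(0.14) = 0.4996 s.

0.50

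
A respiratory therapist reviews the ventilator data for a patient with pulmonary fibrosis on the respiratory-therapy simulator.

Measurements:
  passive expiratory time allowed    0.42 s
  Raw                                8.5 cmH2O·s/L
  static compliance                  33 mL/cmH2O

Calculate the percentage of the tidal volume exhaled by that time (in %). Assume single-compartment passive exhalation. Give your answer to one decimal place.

77.6

τ = R × C = 8.5 × 33 mL/cmH2O = 8.5 × 0.033 L/cmH2O = 0.2805 s.
Passive exhalation: V(t)/V₀ = e^(−t/τ) = e^(−0.42/0.2805) = 0.2237.
Fraction exhaled = 1 − 0.2237 = 0.7763 → 77.63%.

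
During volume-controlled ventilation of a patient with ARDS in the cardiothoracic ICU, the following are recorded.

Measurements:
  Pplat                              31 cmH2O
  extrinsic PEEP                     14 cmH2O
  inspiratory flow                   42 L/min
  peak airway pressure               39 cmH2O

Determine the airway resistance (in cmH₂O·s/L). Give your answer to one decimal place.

Flow: 42 L/min ÷ 60 = 0.7 L/s.
Raw = (PIP − Pplat) / flow = (39 − 31) / 0.7 = 8.0 / 0.7 = 11.429 cmH2O·s/L.

11.4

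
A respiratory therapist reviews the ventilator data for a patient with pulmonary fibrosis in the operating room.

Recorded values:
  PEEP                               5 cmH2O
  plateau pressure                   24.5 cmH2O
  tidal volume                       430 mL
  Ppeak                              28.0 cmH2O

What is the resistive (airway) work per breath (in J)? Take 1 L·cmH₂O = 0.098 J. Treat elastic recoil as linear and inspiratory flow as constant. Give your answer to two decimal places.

0.15

With constant inspiratory flow the resistive pressure is constant at PIP − Pplat = 28.0 − 24.5 = 3.5 cmH2O, so resistive work = 3.5 × 0.430 = 1.505 L·cmH2O.
× 0.098 J/(L·cmH2O) → 0.1475 J.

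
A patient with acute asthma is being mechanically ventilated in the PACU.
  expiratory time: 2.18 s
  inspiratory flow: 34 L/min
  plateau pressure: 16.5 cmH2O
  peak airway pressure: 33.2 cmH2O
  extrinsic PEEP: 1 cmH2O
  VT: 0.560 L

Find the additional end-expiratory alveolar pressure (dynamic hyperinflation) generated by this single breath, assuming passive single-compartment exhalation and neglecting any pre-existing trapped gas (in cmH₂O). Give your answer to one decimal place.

Flow: 34 L/min ÷ 60 = 0.5667 L/s.
R = (PIP − Pplat)/V̇ = (33.2 − 16.5) / 0.5667 = 16.7/0.5667 = 29.469 cmH2O·s/L.
C = Vt/(Pplat − PEEP) = 560.0 / (16.5 − 1) = 560.0/15.5 = 36.129 mL/cmH2O.
τ = R × C = 29.469 × 0.03613 L/cmH2O = 1.065 s.
Fraction remaining = e^(−Te/τ) = e^(−2.18/1.065) = 0.1291; trapped volume = 560.0 × 0.1291 = 72.296 mL.
Additional alveolar pressure from trapping ≈ V_trapped / C = 72.296 / 36.129 = 2.001 cmH2O.

2.0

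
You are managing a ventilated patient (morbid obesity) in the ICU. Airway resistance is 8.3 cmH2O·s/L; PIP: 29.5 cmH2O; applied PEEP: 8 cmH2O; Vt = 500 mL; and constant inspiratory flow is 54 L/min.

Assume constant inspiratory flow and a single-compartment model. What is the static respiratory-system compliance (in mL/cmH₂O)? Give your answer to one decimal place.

Flow: 54 L/min ÷ 60 = 0.9 L/s.
Equation of motion (constant flow): PIP = Vt/C + R·V̇ + PEEP.
Vt/C = PIP − R·V̇ − PEEP = 29.5 − 8.3×0.9 − 8 = 29.5 − 7.47 − 8 = 14.03 cmH2O.
C = Vt / 14.03 = 500 / 14.03 = 35.638 mL/cmH2O.

35.6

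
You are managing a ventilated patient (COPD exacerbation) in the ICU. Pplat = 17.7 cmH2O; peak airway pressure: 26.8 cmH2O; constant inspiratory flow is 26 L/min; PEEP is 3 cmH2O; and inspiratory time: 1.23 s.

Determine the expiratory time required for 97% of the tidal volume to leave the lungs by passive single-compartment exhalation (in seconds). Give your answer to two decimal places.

2.67

Flow: 26 L/min ÷ 60 = 0.4333 L/s.
Vt = flow × Ti = 0.4333 L/s × 1.23 s × 1000 mL/L = 532.96 mL.
R = (PIP − Pplat)/V̇ = (26.8 − 17.7) / 0.4333 = 9.1/0.4333 = 21.002 cmH2O·s/L.
C = Vt/(Pplat − PEEP) = 532.96 / (17.7 − 3) = 532.96/14.7 = 36.256 mL/cmH2O.
τ = R × C = 21.002 × 0.03626 L/cmH2O = 0.7615 s.
t = −τ·ln(1 − 0.97) = −0.7615·ln(0.03) = 2.67 s.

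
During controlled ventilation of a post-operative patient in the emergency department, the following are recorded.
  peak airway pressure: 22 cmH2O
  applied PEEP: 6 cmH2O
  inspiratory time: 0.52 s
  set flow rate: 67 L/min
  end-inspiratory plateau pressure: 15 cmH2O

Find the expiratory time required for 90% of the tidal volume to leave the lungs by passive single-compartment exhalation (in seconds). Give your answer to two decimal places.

0.93

Flow: 67 L/min ÷ 60 = 1.1167 L/s.
Vt = flow × Ti = 1.1167 L/s × 0.52 s × 1000 mL/L = 580.68 mL.
R = (PIP − Pplat)/V̇ = (22 − 15) / 1.1167 = 7.0/1.1167 = 6.268 cmH2O·s/L.
C = Vt/(Pplat − PEEP) = 580.68 / (15 − 6) = 580.68/9.0 = 64.52 mL/cmH2O.
τ = R × C = 6.268 × 0.06452 L/cmH2O = 0.4044 s.
t = −τ·ln(1 − 0.90) = −0.4044·ln(0.1) = 0.9312 s.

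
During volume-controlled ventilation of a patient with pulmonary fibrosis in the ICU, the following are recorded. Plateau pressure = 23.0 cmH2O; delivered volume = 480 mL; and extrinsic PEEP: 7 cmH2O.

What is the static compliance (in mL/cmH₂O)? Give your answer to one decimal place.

30.0

Cstat = Vt / (Pplat − PEEP) = 480 / (23.0 − 7) = 480 / 16.0 = 30.0 mL/cmH2O.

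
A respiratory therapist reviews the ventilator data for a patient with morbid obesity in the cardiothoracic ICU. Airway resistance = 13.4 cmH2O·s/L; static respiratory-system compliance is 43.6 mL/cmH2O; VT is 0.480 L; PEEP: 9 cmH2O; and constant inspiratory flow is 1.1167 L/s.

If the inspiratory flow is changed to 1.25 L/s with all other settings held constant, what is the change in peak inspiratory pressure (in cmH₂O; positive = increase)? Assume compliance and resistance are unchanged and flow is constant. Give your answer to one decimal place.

PIP = Vt/C + R·V̇ + PEEP (constant-flow equation of motion).
Only the resistive term changes: ΔPIP = R × ΔV̇ = 13.4 × (1.25 − 1.1167) = 13.4 × 0.1333 = 1.786 cmH2O.

1.8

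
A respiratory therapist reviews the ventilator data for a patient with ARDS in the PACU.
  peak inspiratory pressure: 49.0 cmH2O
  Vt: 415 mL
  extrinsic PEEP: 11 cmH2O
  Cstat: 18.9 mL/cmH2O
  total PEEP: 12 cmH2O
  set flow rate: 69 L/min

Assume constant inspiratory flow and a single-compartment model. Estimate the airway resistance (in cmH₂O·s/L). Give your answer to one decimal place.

13.1

Flow: 69 L/min ÷ 60 = 1.15 L/s.
Total PEEP = 12 cmH2O (set 11 + intrinsic 1); this is the baseline alveolar pressure.
Equation of motion (constant flow): PIP = Vt/C + R·V̇ + PEEP.
R·V̇ = PIP − Vt/C − PEEP = 49.0 − 415/18.9 − 12 = 49.0 − 21.958 − 12 = 15.042 cmH2O.
R = 15.042 / 1.15 = 13.08 cmH2O·s/L.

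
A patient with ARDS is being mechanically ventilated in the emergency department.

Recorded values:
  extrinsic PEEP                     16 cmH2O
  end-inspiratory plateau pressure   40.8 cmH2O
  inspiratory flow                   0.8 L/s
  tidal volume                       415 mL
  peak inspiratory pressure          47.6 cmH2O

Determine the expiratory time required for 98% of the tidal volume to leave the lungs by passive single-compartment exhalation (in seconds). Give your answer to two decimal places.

0.56

R = (PIP − Pplat)/V̇ = (47.6 − 40.8) / 0.8 = 6.8/0.8 = 8.5 cmH2O·s/L.
C = Vt/(Pplat − PEEP) = 415.0 / (40.8 − 16) = 415.0/24.8 = 16.734 mL/cmH2O.
τ = R × C = 8.5 × 0.01673 L/cmH2O = 0.1422 s.
t = −τ·ln(1 − 0.98) = −0.1422·ln(0.02) = 0.5563 s.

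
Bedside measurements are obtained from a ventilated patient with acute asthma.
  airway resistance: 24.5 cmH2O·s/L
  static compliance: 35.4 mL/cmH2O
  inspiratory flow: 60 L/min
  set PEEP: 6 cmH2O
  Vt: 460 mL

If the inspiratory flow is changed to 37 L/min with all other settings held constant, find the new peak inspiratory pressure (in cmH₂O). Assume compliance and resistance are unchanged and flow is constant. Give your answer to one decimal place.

Flow: 60 L/min ÷ 60 = 1 L/s.
New flow: 37 L/min ÷ 60 = 0.6167 L/s.
PIP = Vt/C + R·V̇ + PEEP (constant-flow equation of motion).
Only the resistive term changes: ΔPIP = R × ΔV̇ = 24.5 × (0.6167 − 1) = 24.5 × -0.3833 = -9.391 cmH2O.
Original PIP = 460/35.4 + 24.5×1 + 6 = 43.494 cmH2O; new PIP = 43.494 + (-9.391) = 34.103 cmH2O.

34.1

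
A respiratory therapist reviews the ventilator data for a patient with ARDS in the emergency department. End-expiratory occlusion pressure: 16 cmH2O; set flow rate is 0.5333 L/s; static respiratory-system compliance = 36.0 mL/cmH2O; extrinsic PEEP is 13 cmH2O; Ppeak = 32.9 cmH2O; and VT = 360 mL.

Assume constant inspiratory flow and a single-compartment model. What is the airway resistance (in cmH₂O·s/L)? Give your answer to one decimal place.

Total PEEP = 16 cmH2O (set 13 + intrinsic 3); this is the baseline alveolar pressure.
Equation of motion (constant flow): PIP = Vt/C + R·V̇ + PEEP.
R·V̇ = PIP − Vt/C − PEEP = 32.9 − 360/36.0 − 16 = 32.9 − 10.0 − 16 = 6.9 cmH2O.
R = 6.9 / 0.5333 = 12.938 cmH2O·s/L.

12.9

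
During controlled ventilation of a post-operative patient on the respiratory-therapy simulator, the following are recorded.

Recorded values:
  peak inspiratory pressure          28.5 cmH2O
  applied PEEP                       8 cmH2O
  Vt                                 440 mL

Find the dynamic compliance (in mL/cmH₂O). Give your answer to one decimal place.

Dynamic compliance = Vt / (PIP − PEEP) = 440 / (28.5 − 8) = 440 / 20.5 = 21.463 mL/cmH2O.

21.5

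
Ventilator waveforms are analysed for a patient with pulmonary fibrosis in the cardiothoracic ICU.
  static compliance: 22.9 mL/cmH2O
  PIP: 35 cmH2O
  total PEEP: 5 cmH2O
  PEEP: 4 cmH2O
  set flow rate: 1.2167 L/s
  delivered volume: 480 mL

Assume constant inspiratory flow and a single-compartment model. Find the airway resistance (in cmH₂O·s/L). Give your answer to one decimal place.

7.4

Total PEEP = 5 cmH2O (set 4 + intrinsic 1); this is the baseline alveolar pressure.
Equation of motion (constant flow): PIP = Vt/C + R·V̇ + PEEP.
R·V̇ = PIP − Vt/C − PEEP = 35 − 480/22.9 − 5 = 35 − 20.961 − 5 = 9.039 cmH2O.
R = 9.039 / 1.2167 = 7.429 cmH2O·s/L.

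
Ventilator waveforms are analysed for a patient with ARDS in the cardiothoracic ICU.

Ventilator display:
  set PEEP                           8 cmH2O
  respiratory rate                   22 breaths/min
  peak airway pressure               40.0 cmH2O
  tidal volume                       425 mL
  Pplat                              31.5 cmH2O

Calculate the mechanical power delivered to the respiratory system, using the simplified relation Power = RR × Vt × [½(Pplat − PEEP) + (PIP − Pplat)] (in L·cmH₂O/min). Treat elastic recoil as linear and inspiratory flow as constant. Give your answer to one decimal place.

Per-breath work = Vt × [½(Pplat−PEEP) + (PIP−Pplat)] = 0.425 × [0.5×23.5 + 8.5] = 0.425 × 20.25 = 8.606 L·cmH2O.
Power = 22 × 8.606 = 189.33 L·cmH2O/min.

189.3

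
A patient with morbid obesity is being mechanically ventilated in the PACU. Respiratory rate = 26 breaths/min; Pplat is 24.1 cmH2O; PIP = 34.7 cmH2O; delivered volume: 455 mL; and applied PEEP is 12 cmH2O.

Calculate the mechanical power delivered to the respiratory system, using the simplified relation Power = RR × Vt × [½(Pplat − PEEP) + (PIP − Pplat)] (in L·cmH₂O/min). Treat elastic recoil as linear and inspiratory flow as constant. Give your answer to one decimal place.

197.0

Per-breath work = Vt × [½(Pplat−PEEP) + (PIP−Pplat)] = 0.455 × [0.5×12.1 + 10.6] = 0.455 × 16.65 = 7.576 L·cmH2O.
Power = 26 × 7.576 = 196.98 L·cmH2O/min.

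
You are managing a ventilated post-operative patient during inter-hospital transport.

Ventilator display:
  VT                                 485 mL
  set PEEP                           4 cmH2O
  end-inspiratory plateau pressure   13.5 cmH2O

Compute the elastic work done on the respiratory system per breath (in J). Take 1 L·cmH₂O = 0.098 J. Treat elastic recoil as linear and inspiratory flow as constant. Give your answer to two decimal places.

0.23

Elastic work ≈ ½ × (Pplat − PEEP) × Vt = 0.5 × (13.5 − 4) × 0.485 L = 0.5 × 9.5 × 0.485 = 2.304 L·cmH2O.
× 0.098 J/(L·cmH2O) → 0.2258 J.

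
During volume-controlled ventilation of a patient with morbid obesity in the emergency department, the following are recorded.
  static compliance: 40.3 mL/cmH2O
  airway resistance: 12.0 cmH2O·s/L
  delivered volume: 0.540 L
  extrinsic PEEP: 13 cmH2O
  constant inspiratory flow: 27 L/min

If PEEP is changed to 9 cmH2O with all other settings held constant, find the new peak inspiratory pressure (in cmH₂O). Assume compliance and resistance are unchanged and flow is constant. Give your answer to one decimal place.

Flow: 27 L/min ÷ 60 = 0.45 L/s.
PIP = Vt/C + R·V̇ + PEEP (constant-flow equation of motion).
Only the baseline term changes: ΔPIP = ΔPEEP = 9 − 13 = -4.0 cmH2O.
Original PIP = 540/40.3 + 12.0×0.45 + 13 = 31.8 cmH2O; new PIP = 31.8 + (-4.0) = 27.8 cmH2O.

27.8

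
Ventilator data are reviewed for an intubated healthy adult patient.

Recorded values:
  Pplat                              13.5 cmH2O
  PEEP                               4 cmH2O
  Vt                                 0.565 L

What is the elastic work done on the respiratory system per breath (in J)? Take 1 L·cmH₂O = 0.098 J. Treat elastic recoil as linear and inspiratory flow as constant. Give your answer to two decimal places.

Elastic work ≈ ½ × (Pplat − PEEP) × Vt = 0.5 × (13.5 − 4) × 0.565 L = 0.5 × 9.5 × 0.565 = 2.684 L·cmH2O.
× 0.098 J/(L·cmH2O) → 0.263 J.

0.26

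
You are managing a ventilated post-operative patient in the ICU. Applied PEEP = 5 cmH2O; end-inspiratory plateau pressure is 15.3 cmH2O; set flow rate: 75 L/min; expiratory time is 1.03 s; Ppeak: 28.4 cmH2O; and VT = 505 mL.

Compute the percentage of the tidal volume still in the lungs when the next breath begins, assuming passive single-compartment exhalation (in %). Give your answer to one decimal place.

13.5

Flow: 75 L/min ÷ 60 = 1.25 L/s.
R = (PIP − Pplat)/V̇ = (28.4 − 15.3) / 1.25 = 13.1/1.25 = 10.48 cmH2O·s/L.
C = Vt/(Pplat − PEEP) = 505.0 / (15.3 − 5) = 505.0/10.3 = 49.029 mL/cmH2O.
τ = R × C = 10.48 × 0.04903 L/cmH2O = 0.5138 s.
Fraction remaining at end-expiration = e^(−Te/τ) = e^(−1.03/0.5138) = 0.1347 → 13.47%.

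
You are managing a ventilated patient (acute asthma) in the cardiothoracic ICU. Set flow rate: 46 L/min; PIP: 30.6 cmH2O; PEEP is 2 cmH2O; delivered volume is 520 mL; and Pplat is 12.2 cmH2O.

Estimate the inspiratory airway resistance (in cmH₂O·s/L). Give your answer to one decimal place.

Flow: 46 L/min ÷ 60 = 0.7667 L/s.
Raw = (PIP − Pplat) / flow = (30.6 − 12.2) / 0.7667 = 18.4 / 0.7667 = 23.999 cmH2O·s/L.

24.0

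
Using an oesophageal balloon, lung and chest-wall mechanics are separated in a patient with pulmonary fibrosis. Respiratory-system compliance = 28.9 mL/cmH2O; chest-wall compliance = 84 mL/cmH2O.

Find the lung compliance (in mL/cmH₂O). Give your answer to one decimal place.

1/CL = 1/Crs − 1/Ccw.
1/CL = 1/28.9 − 1/84 = 0.0227.
CL = 44.053 mL/cmH2O.

44.1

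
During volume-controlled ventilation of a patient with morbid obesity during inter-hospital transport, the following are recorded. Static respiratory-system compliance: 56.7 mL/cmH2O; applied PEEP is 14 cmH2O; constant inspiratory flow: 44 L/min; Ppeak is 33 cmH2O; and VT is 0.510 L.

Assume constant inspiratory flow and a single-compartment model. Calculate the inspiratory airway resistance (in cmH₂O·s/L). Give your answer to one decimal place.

13.6

Flow: 44 L/min ÷ 60 = 0.7333 L/s.
Equation of motion (constant flow): PIP = Vt/C + R·V̇ + PEEP.
R·V̇ = PIP − Vt/C − PEEP = 33 − 510/56.7 − 14 = 33 − 8.995 − 14 = 10.005 cmH2O.
R = 10.005 / 0.7333 = 13.644 cmH2O·s/L.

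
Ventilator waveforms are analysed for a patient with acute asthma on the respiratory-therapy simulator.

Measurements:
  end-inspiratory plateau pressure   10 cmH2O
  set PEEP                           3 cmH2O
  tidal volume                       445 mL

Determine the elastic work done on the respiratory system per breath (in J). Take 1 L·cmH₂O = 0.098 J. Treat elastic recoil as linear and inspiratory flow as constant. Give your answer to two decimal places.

0.15

Elastic work ≈ ½ × (Pplat − PEEP) × Vt = 0.5 × (10 − 3) × 0.445 L = 0.5 × 7.0 × 0.445 = 1.558 L·cmH2O.
× 0.098 J/(L·cmH2O) → 0.1527 J.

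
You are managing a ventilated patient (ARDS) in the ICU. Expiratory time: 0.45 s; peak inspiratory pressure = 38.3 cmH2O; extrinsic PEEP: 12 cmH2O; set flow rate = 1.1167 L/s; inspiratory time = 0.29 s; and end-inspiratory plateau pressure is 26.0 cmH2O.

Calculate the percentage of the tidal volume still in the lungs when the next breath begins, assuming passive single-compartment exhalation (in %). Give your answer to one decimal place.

17.1

Vt = flow × Ti = 1.1167 L/s × 0.29 s × 1000 mL/L = 323.84 mL.
R = (PIP − Pplat)/V̇ = (38.3 − 26.0) / 1.1167 = 12.3/1.1167 = 11.015 cmH2O·s/L.
C = Vt/(Pplat − PEEP) = 323.84 / (26.0 − 12) = 323.84/14.0 = 23.131 mL/cmH2O.
τ = R × C = 11.015 × 0.02313 L/cmH2O = 0.2548 s.
Fraction remaining at end-expiration = e^(−Te/τ) = e^(−0.45/0.2548) = 0.171 → 17.1%.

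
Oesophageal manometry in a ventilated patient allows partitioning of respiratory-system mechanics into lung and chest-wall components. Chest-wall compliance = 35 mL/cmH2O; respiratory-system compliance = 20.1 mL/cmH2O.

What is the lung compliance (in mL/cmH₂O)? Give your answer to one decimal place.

47.2

1/CL = 1/Crs − 1/Ccw.
1/CL = 1/20.1 − 1/35 = 0.02118.
CL = 47.214 mL/cmH2O.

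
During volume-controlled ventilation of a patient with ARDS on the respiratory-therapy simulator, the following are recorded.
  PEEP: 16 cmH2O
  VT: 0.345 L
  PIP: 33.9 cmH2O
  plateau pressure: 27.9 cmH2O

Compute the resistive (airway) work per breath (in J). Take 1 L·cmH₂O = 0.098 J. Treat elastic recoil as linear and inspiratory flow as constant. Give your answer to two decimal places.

With constant inspiratory flow the resistive pressure is constant at PIP − Pplat = 33.9 − 27.9 = 6.0 cmH2O, so resistive work = 6.0 × 0.345 = 2.07 L·cmH2O.
× 0.098 J/(L·cmH2O) → 0.2029 J.

0.20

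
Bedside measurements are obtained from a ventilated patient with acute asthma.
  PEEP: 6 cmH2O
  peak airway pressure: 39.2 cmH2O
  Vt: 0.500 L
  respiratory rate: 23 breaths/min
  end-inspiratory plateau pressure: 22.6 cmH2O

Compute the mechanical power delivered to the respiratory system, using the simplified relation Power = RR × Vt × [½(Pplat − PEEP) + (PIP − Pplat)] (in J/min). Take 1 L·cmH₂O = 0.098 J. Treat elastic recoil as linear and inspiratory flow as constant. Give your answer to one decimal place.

Per-breath work = Vt × [½(Pplat−PEEP) + (PIP−Pplat)] = 0.500 × [0.5×16.6 + 16.6] = 0.500 × 24.9 = 12.45 L·cmH2O.
Power = 23 × 12.45 = 286.35 L·cmH2O/min.
× 0.098 J/(L·cmH2O) → 28.062 J/min.

28.1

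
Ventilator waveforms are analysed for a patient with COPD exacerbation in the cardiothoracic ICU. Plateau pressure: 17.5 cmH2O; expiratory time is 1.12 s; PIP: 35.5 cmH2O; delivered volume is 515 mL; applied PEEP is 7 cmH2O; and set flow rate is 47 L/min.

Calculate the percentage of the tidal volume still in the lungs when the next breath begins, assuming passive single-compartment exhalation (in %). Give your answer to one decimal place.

37.0

Flow: 47 L/min ÷ 60 = 0.7833 L/s.
R = (PIP − Pplat)/V̇ = (35.5 − 17.5) / 0.7833 = 18.0/0.7833 = 22.98 cmH2O·s/L.
C = Vt/(Pplat − PEEP) = 515.0 / (17.5 − 7) = 515.0/10.5 = 49.048 mL/cmH2O.
τ = R × C = 22.98 × 0.04905 L/cmH2O = 1.127 s.
Fraction remaining at end-expiration = e^(−Te/τ) = e^(−1.12/1.127) = 0.3702 → 37.02%.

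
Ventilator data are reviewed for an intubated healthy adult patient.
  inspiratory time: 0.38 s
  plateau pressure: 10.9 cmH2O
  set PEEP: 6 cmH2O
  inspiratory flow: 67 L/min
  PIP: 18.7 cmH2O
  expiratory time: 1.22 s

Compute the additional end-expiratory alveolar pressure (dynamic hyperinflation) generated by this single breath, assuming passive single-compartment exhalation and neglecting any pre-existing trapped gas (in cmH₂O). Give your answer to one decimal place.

0.7

Flow: 67 L/min ÷ 60 = 1.1167 L/s.
Vt = flow × Ti = 1.1167 L/s × 0.38 s × 1000 mL/L = 424.35 mL.
R = (PIP − Pplat)/V̇ = (18.7 − 10.9) / 1.1167 = 7.8/1.1167 = 6.985 cmH2O·s/L.
C = Vt/(Pplat − PEEP) = 424.35 / (10.9 − 6) = 424.35/4.9 = 86.602 mL/cmH2O.
τ = R × C = 6.985 × 0.0866 L/cmH2O = 0.6049 s.
Fraction remaining = e^(−Te/τ) = e^(−1.22/0.6049) = 0.1331; trapped volume = 424.35 × 0.1331 = 56.481 mL.
Additional alveolar pressure from trapping ≈ V_trapped / C = 56.481 / 86.602 = 0.6522 cmH2O.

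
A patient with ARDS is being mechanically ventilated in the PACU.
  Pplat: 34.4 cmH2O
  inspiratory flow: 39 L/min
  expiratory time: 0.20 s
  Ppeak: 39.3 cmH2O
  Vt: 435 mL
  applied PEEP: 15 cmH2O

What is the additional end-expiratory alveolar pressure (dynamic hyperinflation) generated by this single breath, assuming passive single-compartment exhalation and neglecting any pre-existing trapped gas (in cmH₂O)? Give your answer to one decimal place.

5.9

Flow: 39 L/min ÷ 60 = 0.65 L/s.
R = (PIP − Pplat)/V̇ = (39.3 − 34.4) / 0.65 = 4.9/0.65 = 7.538 cmH2O·s/L.
C = Vt/(Pplat − PEEP) = 435.0 / (34.4 − 15) = 435.0/19.4 = 22.423 mL/cmH2O.
τ = R × C = 7.538 × 0.02242 L/cmH2O = 0.169 s.
Fraction remaining = e^(−Te/τ) = e^(−0.20/0.169) = 0.3062; trapped volume = 435.0 × 0.3062 = 133.2 mL.
Additional alveolar pressure from trapping ≈ V_trapped / C = 133.2 / 22.423 = 5.94 cmH2O.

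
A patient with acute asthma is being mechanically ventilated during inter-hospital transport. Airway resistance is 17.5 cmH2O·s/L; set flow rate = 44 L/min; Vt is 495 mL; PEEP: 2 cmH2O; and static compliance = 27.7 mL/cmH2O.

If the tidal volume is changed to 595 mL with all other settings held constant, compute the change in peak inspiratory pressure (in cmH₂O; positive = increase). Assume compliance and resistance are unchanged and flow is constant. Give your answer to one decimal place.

PIP = Vt/C + R·V̇ + PEEP (constant-flow equation of motion).
Only the elastic term changes: ΔPIP = ΔVt / C = (595 − 495) / 27.7 = 3.61 cmH2O.

3.6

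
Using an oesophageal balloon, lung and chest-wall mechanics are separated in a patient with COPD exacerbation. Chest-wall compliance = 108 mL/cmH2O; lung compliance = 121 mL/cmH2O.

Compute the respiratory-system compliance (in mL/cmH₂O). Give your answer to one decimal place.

Lung and chest wall are elastances in series: 1/Crs = 1/CL + 1/Ccw.
1/Crs = 1/121 + 1/108 = 0.01752.
Crs = 57.078 mL/cmH2O.

57.1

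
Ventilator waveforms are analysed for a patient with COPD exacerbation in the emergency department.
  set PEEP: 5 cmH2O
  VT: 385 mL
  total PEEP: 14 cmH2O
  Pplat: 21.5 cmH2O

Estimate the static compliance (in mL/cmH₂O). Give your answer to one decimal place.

51.3

End-expiratory occlusion gives total PEEP = 14 cmH2O (intrinsic PEEP = 14 − 5 = 9). Use total PEEP for the elastic gradient.
Cstat = Vt / (Pplat − PEEPtotal) = 385 / (21.5 − 14) = 385 / 7.5 = 51.333 mL/cmH2O.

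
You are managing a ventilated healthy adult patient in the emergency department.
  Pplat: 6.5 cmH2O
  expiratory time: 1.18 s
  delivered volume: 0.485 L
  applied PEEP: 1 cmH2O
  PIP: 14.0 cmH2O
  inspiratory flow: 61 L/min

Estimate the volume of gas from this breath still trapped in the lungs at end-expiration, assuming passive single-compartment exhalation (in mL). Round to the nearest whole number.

79

Flow: 61 L/min ÷ 60 = 1.0167 L/s.
R = (PIP − Pplat)/V̇ = (14.0 − 6.5) / 1.0167 = 7.5/1.0167 = 7.377 cmH2O·s/L.
C = Vt/(Pplat − PEEP) = 485.0 / (6.5 − 1) = 485.0/5.5 = 88.182 mL/cmH2O.
τ = R × C = 7.377 × 0.08818 L/cmH2O = 0.6505 s.
Fraction remaining = e^(−Te/τ) = e^(−1.18/0.6505) = 0.163.
Trapped volume = 485.0 × 0.163 = 79.055 mL.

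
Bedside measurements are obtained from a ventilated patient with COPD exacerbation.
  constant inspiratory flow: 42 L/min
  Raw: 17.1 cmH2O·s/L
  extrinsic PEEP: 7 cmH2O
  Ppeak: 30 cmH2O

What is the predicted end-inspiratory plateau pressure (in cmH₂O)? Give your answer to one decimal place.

18.0

Flow: 42 L/min ÷ 60 = 0.7 L/s.
Pplat = PIP − Raw × flow = 30 − 17.1 × 0.7 = 30 − 11.97 = 18.03 cmH2O.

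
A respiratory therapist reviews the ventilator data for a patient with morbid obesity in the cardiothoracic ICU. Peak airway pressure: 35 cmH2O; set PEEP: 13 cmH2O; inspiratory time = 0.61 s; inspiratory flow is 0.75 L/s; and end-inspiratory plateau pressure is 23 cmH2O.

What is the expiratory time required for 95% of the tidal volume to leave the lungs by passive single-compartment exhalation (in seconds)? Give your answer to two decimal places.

Vt = flow × Ti = 0.75 L/s × 0.61 s × 1000 mL/L = 457.5 mL.
R = (PIP − Pplat)/V̇ = (35 − 23) / 0.75 = 12.0/0.75 = 16.0 cmH2O·s/L.
C = Vt/(Pplat − PEEP) = 457.5 / (23 − 13) = 457.5/10.0 = 45.75 mL/cmH2O.
τ = R × C = 16.0 × 0.04575 L/cmH2O = 0.732 s.
t = −τ·ln(1 − 0.95) = −0.732·ln(0.05) = 2.193 s.

2.19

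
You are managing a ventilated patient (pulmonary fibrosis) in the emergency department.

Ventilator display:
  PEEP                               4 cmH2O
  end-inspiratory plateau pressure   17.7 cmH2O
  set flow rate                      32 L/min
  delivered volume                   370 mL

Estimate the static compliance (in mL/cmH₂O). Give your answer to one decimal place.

27.0

Cstat = Vt / (Pplat − PEEP) = 370 / (17.7 − 4) = 370 / 13.7 = 27.007 mL/cmH2O.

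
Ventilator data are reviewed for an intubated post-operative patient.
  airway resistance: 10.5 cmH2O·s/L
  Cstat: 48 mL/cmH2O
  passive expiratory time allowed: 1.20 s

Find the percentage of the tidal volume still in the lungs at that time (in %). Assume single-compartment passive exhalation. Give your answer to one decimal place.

τ = R × C = 10.5 × 48 mL/cmH2O = 10.5 × 0.048 L/cmH2O = 0.504 s.
Passive exhalation: V(t)/V₀ = e^(−t/τ) = e^(−1.20/0.504) = 0.09246.
Fraction remaining = 0.09246 → 9.246%.

9.2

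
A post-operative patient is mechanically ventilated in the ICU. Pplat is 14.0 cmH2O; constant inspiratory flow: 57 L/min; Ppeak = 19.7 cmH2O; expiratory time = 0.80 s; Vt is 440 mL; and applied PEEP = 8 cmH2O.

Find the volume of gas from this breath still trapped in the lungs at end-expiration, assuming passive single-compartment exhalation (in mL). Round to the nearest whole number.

71

Flow: 57 L/min ÷ 60 = 0.95 L/s.
R = (PIP − Pplat)/V̇ = (19.7 − 14.0) / 0.95 = 5.7/0.95 = 6.0 cmH2O·s/L.
C = Vt/(Pplat − PEEP) = 440.0 / (14.0 − 8) = 440.0/6.0 = 73.333 mL/cmH2O.
τ = R × C = 6.0 × 0.07333 L/cmH2O = 0.44 s.
Fraction remaining = e^(−Te/τ) = e^(−0.80/0.44) = 0.1623.
Trapped volume = 440.0 × 0.1623 = 71.412 mL.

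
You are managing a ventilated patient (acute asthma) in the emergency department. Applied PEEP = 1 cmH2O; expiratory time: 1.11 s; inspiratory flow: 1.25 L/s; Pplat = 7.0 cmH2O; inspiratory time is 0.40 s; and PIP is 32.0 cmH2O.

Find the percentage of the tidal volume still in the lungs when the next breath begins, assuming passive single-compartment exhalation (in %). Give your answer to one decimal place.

51.4

Vt = flow × Ti = 1.25 L/s × 0.40 s × 1000 mL/L = 500.0 mL.
R = (PIP − Pplat)/V̇ = (32.0 − 7.0) / 1.25 = 25.0/1.25 = 20.0 cmH2O·s/L.
C = Vt/(Pplat − PEEP) = 500.0 / (7.0 − 1) = 500.0/6.0 = 83.333 mL/cmH2O.
τ = R × C = 20.0 × 0.08333 L/cmH2O = 1.667 s.
Fraction remaining at end-expiration = e^(−Te/τ) = e^(−1.11/1.667) = 0.5138 → 51.38%.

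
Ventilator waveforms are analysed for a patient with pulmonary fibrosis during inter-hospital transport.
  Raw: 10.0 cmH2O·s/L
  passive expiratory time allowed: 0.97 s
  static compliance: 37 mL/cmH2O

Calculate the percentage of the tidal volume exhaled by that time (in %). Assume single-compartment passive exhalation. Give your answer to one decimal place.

τ = R × C = 10.0 × 37 mL/cmH2O = 10.0 × 0.037 L/cmH2O = 0.37 s.
Passive exhalation: V(t)/V₀ = e^(−t/τ) = e^(−0.97/0.37) = 0.07268.
Fraction exhaled = 1 − 0.07268 = 0.9273 → 92.73%.

92.7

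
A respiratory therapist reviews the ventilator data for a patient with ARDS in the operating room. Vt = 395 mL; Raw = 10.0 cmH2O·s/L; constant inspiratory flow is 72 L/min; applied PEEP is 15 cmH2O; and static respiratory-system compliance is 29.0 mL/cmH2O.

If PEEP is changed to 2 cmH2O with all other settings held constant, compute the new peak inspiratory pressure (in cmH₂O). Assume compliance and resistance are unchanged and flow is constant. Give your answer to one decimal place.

27.6

Flow: 72 L/min ÷ 60 = 1.2 L/s.
PIP = Vt/C + R·V̇ + PEEP (constant-flow equation of motion).
Only the baseline term changes: ΔPIP = ΔPEEP = 2 − 15 = -13.0 cmH2O.
Original PIP = 395/29.0 + 10.0×1.2 + 15 = 40.621 cmH2O; new PIP = 40.621 + (-13.0) = 27.621 cmH2O.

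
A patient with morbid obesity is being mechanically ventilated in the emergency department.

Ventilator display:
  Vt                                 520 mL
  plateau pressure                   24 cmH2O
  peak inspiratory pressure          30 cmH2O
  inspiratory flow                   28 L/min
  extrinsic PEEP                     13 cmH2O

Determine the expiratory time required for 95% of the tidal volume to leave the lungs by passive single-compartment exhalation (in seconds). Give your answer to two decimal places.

1.82

Flow: 28 L/min ÷ 60 = 0.4667 L/s.
R = (PIP − Pplat)/V̇ = (30 − 24) / 0.4667 = 6.0/0.4667 = 12.856 cmH2O·s/L.
C = Vt/(Pplat − PEEP) = 520.0 / (24 − 13) = 520.0/11.0 = 47.273 mL/cmH2O.
τ = R × C = 12.856 × 0.04727 L/cmH2O = 0.6077 s.
t = −τ·ln(1 − 0.95) = −0.6077·ln(0.05) = 1.821 s.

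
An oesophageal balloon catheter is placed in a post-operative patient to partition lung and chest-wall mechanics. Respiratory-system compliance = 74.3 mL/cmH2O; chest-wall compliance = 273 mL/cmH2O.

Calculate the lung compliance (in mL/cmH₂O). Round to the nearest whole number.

102

1/CL = 1/Crs − 1/Ccw.
1/CL = 1/74.3 − 1/273 = 0.009796.
CL = 102.08 mL/cmH2O.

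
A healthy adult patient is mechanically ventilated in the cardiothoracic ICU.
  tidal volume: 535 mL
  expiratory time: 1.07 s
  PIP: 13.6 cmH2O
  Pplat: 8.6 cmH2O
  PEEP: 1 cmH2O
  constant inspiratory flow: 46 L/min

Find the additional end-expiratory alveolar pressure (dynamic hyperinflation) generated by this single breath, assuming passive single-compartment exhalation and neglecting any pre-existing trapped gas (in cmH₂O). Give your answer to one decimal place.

Flow: 46 L/min ÷ 60 = 0.7667 L/s.
R = (PIP − Pplat)/V̇ = (13.6 − 8.6) / 0.7667 = 5.0/0.7667 = 6.521 cmH2O·s/L.
C = Vt/(Pplat − PEEP) = 535.0 / (8.6 − 1) = 535.0/7.6 = 70.395 mL/cmH2O.
τ = R × C = 6.521 × 0.0704 L/cmH2O = 0.4591 s.
Fraction remaining = e^(−Te/τ) = e^(−1.07/0.4591) = 0.09723; trapped volume = 535.0 × 0.09723 = 52.018 mL.
Additional alveolar pressure from trapping ≈ V_trapped / C = 52.018 / 70.395 = 0.7389 cmH2O.

0.7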